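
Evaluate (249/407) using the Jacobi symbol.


Compute (249/407) via quadratic reciprocity:
  reciprocity: (249/407) -> +(407/249)
  reduce: (158/249)
  pull out 2: (2/249) = +1  (since 249 mod 8 = 1)
  reciprocity: (79/249) -> +(249/79)
  reduce: (12/79)
  pull out 2: (2/79) = +1  (since 79 mod 8 = 7)
  pull out 2: (2/79) = +1  (since 79 mod 8 = 7)
  reciprocity: (3/79) -> -(79/3)
  reduce: (1/3)
  (1/3) = 1
Product of signs = -1

-1


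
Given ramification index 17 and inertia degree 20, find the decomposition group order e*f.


|D_P| = e * f
= 17 * 20
= 340

340


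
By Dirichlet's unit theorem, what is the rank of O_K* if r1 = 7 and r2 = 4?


By Dirichlet's unit theorem:
rank = r1 + r2 - 1
= 7 + 4 - 1
= 10

10


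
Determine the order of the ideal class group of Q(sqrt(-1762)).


K = Q(sqrt(-1762)). d mod 4 = 2, so D = disc(K) = 4d = -7048
h(K) equals the number of primitive reduced positive-definite forms (a, b, c) = a*x^2 + b*x*y + c*y^2 with b^2 - 4ac = D,
where reduced means |b| <= a <= c, with b >= 0 whenever |b| = a or a = c, and primitive means gcd(a, b, c) = 1.
Reduced forces 3a^2 <= |D| = 7048, so 1 <= a <= 48; b must have the parity of D, and c = (b^2 - D)/(4a) must be an integer >= a.
Enumerate a = 1..48, b in [-a, a]:
  a=1: (1, 0, 1762)  [1]
  a=2: (2, 0, 881)  [1]
  a=3..6: none
  a=7: (7, -6, 253), (7, 6, 253)  [2]
  a=8..10: none
  a=11: (11, -6, 161), (11, 6, 161)  [2]
  a=12..13: none
  a=14: (14, -8, 127), (14, 8, 127)  [2]
  a=15..18: none
  a=19: (19, -18, 97), (19, 18, 97)  [2]
  a=20..21: none
  a=22: (22, -16, 83), (22, 16, 83)  [2]
  a=23: (23, -6, 77), (23, 6, 77)  [2]
  a=24..28: none
  a=29: (29, -12, 62), (29, 12, 62)  [2]
  a=30: none
  a=31: (31, -12, 58), (31, 12, 58)  [2]
  a=32..37: none
  a=38: (38, -20, 49), (38, 20, 49)  [2]
  a=39..40: none
  a=41: (41, -2, 43), (41, 2, 43)  [2]
  a=42..45: none
  a=46: (46, -40, 47), (46, 40, 47)  [2]
  a=47..48: none
Total reduced forms: 1 + 1 + 2 + 2 + 2 + 2 + 2 + 2 + 2 + 2 + 2 + 2 + 2 = 24
h = 24

24


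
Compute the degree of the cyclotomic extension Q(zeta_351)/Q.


The degree equals Euler's totient phi(351).
351 = 3^3 * 13
phi(351) = 216

216


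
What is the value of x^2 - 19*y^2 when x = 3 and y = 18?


x^2 - d*y^2
= 3^2 - 19*18^2
= 9 - 6156
= -6147

-6147


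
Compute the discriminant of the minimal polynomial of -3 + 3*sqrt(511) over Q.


The element -3 + 3*sqrt(511) has minimal polynomial:
x^2 + 6*x - 4590
Discriminant = (6)^2 - 4*(-4590)
= 36 + 18360
= 18396

18396


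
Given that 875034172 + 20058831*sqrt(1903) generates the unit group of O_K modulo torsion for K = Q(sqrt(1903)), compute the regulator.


epsilon = 875034172 + 20058831*sqrt(1903)
= 1.7501e+09
R = ln(1.7501e+09)
= 21.2829

21.2829


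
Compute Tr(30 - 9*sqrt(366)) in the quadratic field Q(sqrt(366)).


Tr(a + b*sqrt(d)) = (a + b*sqrt(d)) + (a - b*sqrt(d)) = 2a
= 2 * (30)
= 60

60


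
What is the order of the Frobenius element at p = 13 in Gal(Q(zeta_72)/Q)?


The Frobenius at p in Gal(Q(zeta_n)/Q) = (Z/nZ)* is the class of p, so its order is ord_72(13), the smallest k >= 1 with 13^k = 1 mod 72.
n = 72 = 2^3 * 3^2, phi(72) = 24; the order divides phi(n).
Divisors of 24: 1, 2, 3, 4, 6, 8, 12, 24
Repeated squaring mod 72: 13^1 = 13, 13^2 = 25, 13^4 = 49, 13^8 = 25, 13^16 = 49
Test divisors in increasing order:
  k=1: 13^1 = 13 mod 72
  k=2: 13^2 = 25 mod 72
  k=3: 13^3 = 25 * 13 = 37 mod 72
  k=4: 13^4 = 49 mod 72
  k=6: 13^6 = 49 * 25 = 1 mod 72  <- first divisor giving 1
Order = 6

6


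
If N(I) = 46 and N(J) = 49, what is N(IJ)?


N(IJ) = N(I) * N(J)
= 46 * 49
= 2254

2254


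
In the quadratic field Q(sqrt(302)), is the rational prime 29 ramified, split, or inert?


K = Q(sqrt(302)). Since d mod 4 = 2, disc(K) = 1208.
Check p | disc: 1208 mod 29 = 19.
p does not divide disc. Compute Legendre symbol (d/p):
12^((29-1)/2) mod 29 = -1
(d/p) = -1, so p is inert: (p) stays prime with e=1, f=2, g=1.
Therefore p is inert.

inert


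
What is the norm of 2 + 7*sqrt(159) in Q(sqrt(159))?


N(a + b*sqrt(d)) = a^2 - d*b^2
= (2)^2 - (159)*(7)^2
= 4 - 7791
= -7787

-7787


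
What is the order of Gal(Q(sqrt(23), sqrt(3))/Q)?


The 2 square roots of distinct primes are multiplicatively independent over Q,
so [K:Q] = 2^2 and Gal(K/Q) is isomorphic to (Z/2Z)^2.
|Gal| = 2^2 = 4

4


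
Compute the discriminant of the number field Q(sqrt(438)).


For K = Q(sqrt(d)) with d squarefree: disc(K) = d if d = 1 mod 4, and disc(K) = 4d if d = 2 or 3 mod 4.
Here d = 438, and d mod 4 = 2.
d = 2 mod 4, not 1 (O_K = Z[sqrt(d)]), so disc(K) = 4d = 4 * (438) = 1752

1752


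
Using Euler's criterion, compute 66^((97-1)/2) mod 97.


p = 97 is prime and the exponent is (p-1)/2 = 48, so by Euler's criterion 66^48 = (66/97) = +1 or -1 mod 97.
Compute by square-and-multiply:
  48 = 32 + 16 (binary 110000)
  Repeated squaring mod 97: 66^1 = 66, 66^2 = 88, 66^4 = 81, 66^8 = 62, 66^16 = 61, 66^32 = 35
  66^48 = 66^32 * 66^16 = 35 * 61 mod 97
    35 * 61 = 2135 = 1 mod 97
  66^48 = 1 mod 97
Result 1: 66 is a quadratic residue mod 97.
66^48 mod 97 = 1

1


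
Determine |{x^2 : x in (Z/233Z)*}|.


For prime p, the number of non-zero quadratic residues is (p-1)/2.
= (233-1)/2
= 116

116


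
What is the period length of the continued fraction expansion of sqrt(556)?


Run the CF algorithm for sqrt(556).
a_0 = floor(sqrt(556)) = 23; set m_0=0, q_0=1.
Recurrence: m' = q*a - m,  q' = (d - m'^2)/q,  a' = floor((a_0 + m')/q').
  step 1: m=23, q=27, a=1
  step 2: m=4, q=20, a=1
  step 3: m=16, q=15, a=2
  step 4: m=14, q=24, a=1
  step 5: m=10, q=19, a=1
  step 6: m=9, q=25, a=1
  step 7: m=16, q=12, a=3
  step 8: m=20, q=13, a=3
  step 9: m=19, q=15, a=2
  step 10: m=11, q=29, a=1
  step 11: m=18, q=8, a=5
  step 12: m=22, q=9, a=5
  step 13: m=23, q=3, a=15
  step 14: m=22, q=24, a=1
  step 15: m=2, q=23, a=1
  step 16: m=21, q=5, a=8
  step 17: m=19, q=39, a=1
  step 18: m=20, q=4, a=10
  step 19: m=20, q=39, a=1
  step 20: m=19, q=5, a=8
  step 21: m=21, q=23, a=1
  step 22: m=2, q=24, a=1
  step 23: m=22, q=3, a=15
  step 24: m=23, q=9, a=5
  step 25: m=22, q=8, a=5
  step 26: m=18, q=29, a=1
  step 27: m=11, q=15, a=2
  step 28: m=19, q=13, a=3
  step 29: m=20, q=12, a=3
  step 30: m=16, q=25, a=1
  step 31: m=9, q=19, a=1
  step 32: m=10, q=24, a=1
  step 33: m=14, q=15, a=2
  step 34: m=16, q=20, a=1
  step 35: m=4, q=27, a=1
  step 36: m=23, q=1, a=46
a_36 = 2*a_0 = 46, so the period closes here.
sqrt(556) = [23; 1, 1, 2, 1, 1, 1, 3, 3, 2, 1, 5, 5, 15, 1, 1, 8, 1, 10, 1, 8, 1, 1, 15, 5, 5, 1, 2, 3, 3, 1, 1, 1, 2, 1, 1, 46]
Period length = 36

36


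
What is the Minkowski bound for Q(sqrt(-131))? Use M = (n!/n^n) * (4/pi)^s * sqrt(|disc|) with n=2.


d = -131, d mod 4 = 1, so disc(K) = d = -131; |disc(K)| = 131
Imaginary quadratic field, so n = 2, s = r2 = 1, r1 = 0
M = (n!/n^n) * (4/pi)^s * sqrt(|disc(K)|) = (2!/2^2) * (4/pi)^1 * sqrt(131)
= 0.5 * 1.273240 * 11.445523
= 7.2864

7.2864


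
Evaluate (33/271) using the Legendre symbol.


p = 271 is prime, so compute (33/271) with the reciprocity algorithm (Jacobi-symbol steps: pull out 2s via (2/n), flip via reciprocity, reduce):
  reciprocity: (33/271) -> +(271/33)
  reduce: (7/33)
  reciprocity: (7/33) -> +(33/7)
  reduce: (5/7)
  reciprocity: (5/7) -> +(7/5)
  reduce: (2/5)
  pull out 2: (2/5) = -1  (since 5 mod 8 = 5)
  (1/5) = 1
Product of signs = -1
(33/271) = -1

-1


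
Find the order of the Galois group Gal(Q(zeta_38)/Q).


|Gal(Q(zeta_38)/Q)| = phi(38)
= 18

18


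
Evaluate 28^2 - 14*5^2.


x^2 - d*y^2
= 28^2 - 14*5^2
= 784 - 350
= 434

434


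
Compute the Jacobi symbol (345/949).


Compute (345/949) via quadratic reciprocity:
  reciprocity: (345/949) -> +(949/345)
  reduce: (259/345)
  reciprocity: (259/345) -> +(345/259)
  reduce: (86/259)
  pull out 2: (2/259) = -1  (since 259 mod 8 = 3)
  reciprocity: (43/259) -> -(259/43)
  reduce: (1/43)
  (1/43) = 1
Product of signs = 1

1


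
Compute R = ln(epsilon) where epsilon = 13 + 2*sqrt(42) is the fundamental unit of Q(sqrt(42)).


epsilon = 13 + 2*sqrt(42)
= 25.9615
R = ln(25.9615)
= 3.2566

3.2566


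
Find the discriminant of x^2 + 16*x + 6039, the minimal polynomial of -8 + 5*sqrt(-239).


The element -8 + 5*sqrt(-239) has minimal polynomial:
x^2 + 16*x + 6039
Discriminant = (16)^2 - 4*(6039)
= 256 - 24156
= -23900

-23900


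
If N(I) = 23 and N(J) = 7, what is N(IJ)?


N(IJ) = N(I) * N(J)
= 23 * 7
= 161

161


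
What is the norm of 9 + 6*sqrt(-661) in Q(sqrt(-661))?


N(a + b*sqrt(d)) = a^2 - d*b^2
= (9)^2 - (-661)*(6)^2
= 81 + 23796
= 23877

23877


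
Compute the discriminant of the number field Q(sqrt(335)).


For K = Q(sqrt(d)) with d squarefree: disc(K) = d if d = 1 mod 4, and disc(K) = 4d if d = 2 or 3 mod 4.
Here d = 335, and d mod 4 = 3.
d = 3 mod 4, not 1 (O_K = Z[sqrt(d)]), so disc(K) = 4d = 4 * (335) = 1340

1340


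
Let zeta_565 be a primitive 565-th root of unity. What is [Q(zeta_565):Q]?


The degree equals Euler's totient phi(565).
565 = 5 * 113
phi(565) = 448

448


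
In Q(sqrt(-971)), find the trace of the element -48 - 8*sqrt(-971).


Tr(a + b*sqrt(d)) = (a + b*sqrt(d)) + (a - b*sqrt(d)) = 2a
= 2 * (-48)
= -96

-96


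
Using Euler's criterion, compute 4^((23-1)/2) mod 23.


p = 23 is prime and the exponent is (p-1)/2 = 11, so by Euler's criterion 4^11 = (4/23) = +1 or -1 mod 23.
Compute by square-and-multiply:
  11 = 8 + 2 + 1 (binary 1011)
  Repeated squaring mod 23: 4^1 = 4, 4^2 = 16, 4^4 = 3, 4^8 = 9
  4^11 = 4^8 * 4^2 * 4^1 = 9 * 16 * 4 mod 23
    9 * 16 = 144 = 6 mod 23
    6 * 4 = 24 = 1 mod 23
  4^11 = 1 mod 23
Result 1: 4 is a quadratic residue mod 23.
4^11 mod 23 = 1

1


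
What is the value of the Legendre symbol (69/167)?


p = 167 is prime, so compute (69/167) with the reciprocity algorithm (Jacobi-symbol steps: pull out 2s via (2/n), flip via reciprocity, reduce):
  reciprocity: (69/167) -> +(167/69)
  reduce: (29/69)
  reciprocity: (29/69) -> +(69/29)
  reduce: (11/29)
  reciprocity: (11/29) -> +(29/11)
  reduce: (7/11)
  reciprocity: (7/11) -> -(11/7)
  reduce: (4/7)
  pull out 2: (2/7) = +1  (since 7 mod 8 = 7)
  pull out 2: (2/7) = +1  (since 7 mod 8 = 7)
  (1/7) = 1
Product of signs = -1
(69/167) = -1

-1


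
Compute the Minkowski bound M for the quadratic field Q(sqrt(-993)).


d = -993, d mod 4 = 3, so disc(K) = 4d = -3972; |disc(K)| = 3972
Imaginary quadratic field, so n = 2, s = r2 = 1, r1 = 0
M = (n!/n^n) * (4/pi)^s * sqrt(|disc(K)|) = (2!/2^2) * (4/pi)^1 * sqrt(3972)
= 0.5 * 1.273240 * 63.023805
= 40.1222

40.1222


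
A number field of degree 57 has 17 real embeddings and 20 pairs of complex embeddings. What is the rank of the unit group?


By Dirichlet's unit theorem:
rank = r1 + r2 - 1
= 17 + 20 - 1
= 36

36


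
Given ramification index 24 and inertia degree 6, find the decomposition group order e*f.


|D_P| = e * f
= 24 * 6
= 144

144


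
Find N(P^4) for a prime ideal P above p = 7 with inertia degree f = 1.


N(P^a) = p^(a*f)
= 7^(4*1)
= 7^4
= 2401

2401


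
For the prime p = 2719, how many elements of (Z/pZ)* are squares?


For prime p, the number of non-zero quadratic residues is (p-1)/2.
= (2719-1)/2
= 1359

1359


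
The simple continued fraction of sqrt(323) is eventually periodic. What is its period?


Run the CF algorithm for sqrt(323).
a_0 = floor(sqrt(323)) = 17; set m_0=0, q_0=1.
Recurrence: m' = q*a - m,  q' = (d - m'^2)/q,  a' = floor((a_0 + m')/q').
  step 1: m=17, q=34, a=1
  step 2: m=17, q=1, a=34
a_2 = 2*a_0 = 34, so the period closes here.
sqrt(323) = [17; 1, 34]
Period length = 2

2


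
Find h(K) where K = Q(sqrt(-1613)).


K = Q(sqrt(-1613)). d mod 4 = 3, so D = disc(K) = 4d = -6452
h(K) equals the number of primitive reduced positive-definite forms (a, b, c) = a*x^2 + b*x*y + c*y^2 with b^2 - 4ac = D,
where reduced means |b| <= a <= c, with b >= 0 whenever |b| = a or a = c, and primitive means gcd(a, b, c) = 1.
Reduced forces 3a^2 <= |D| = 6452, so 1 <= a <= 46; b must have the parity of D, and c = (b^2 - D)/(4a) must be an integer >= a.
Enumerate a = 1..46, b in [-a, a]:
  a=1: (1, 0, 1613)  [1]
  a=2: (2, 2, 807)  [1]
  a=3: (3, -2, 538), (3, 2, 538)  [2]
  a=4..5: none
  a=6: (6, -2, 269), (6, 2, 269)  [2]
  a=7: (7, -4, 231), (7, 4, 231)  [2]
  a=8: none
  a=9: (9, -8, 181), (9, 8, 181)  [2]
  a=10: none
  a=11: (11, -4, 147), (11, 4, 147)  [2]
  a=12: none
  a=13: (13, -10, 126), (13, 10, 126)  [2]
  a=14: (14, -10, 117), (14, 10, 117)  [2]
  a=15..16: none
  a=17: (17, -12, 97), (17, 12, 97)  [2]
  a=18: (18, -10, 91), (18, 10, 91)  [2]
  a=19..20: none
  a=21: (21, -10, 78), (21, -4, 77), (21, 4, 77), (21, 10, 78)  [4]
  a=22: (22, -18, 77), (22, 18, 77)  [2]
  a=23..25: none
  a=26: (26, -10, 63), (26, 10, 63)  [2]
  a=27: (27, -26, 66), (27, 26, 66)  [2]
  a=28..32: none
  a=33: (33, -26, 54), (33, -4, 49), (33, 4, 49), (33, 26, 54)  [4]
  a=34: (34, -22, 51), (34, 22, 51)  [2]
  a=35..38: none
  a=39: (39, -16, 43), (39, -10, 42), (39, 10, 42), (39, 16, 43)  [4]
  a=40..41: none
  a=42: (42, -38, 47), (42, 38, 47)  [2]
  a=43..46: none
Total reduced forms: 1 + 1 + 2 + 2 + 2 + 2 + 2 + 2 + 2 + 2 + 2 + 4 + 2 + 2 + 2 + 4 + 2 + 4 + 2 = 42
h = 42

42


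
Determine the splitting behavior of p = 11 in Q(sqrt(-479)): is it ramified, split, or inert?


K = Q(sqrt(-479)). Since d mod 4 = 1, disc(K) = -479.
Check p | disc: -479 mod 11 = 5.
p does not divide disc. Compute Legendre symbol (d/p):
5^((11-1)/2) mod 11 = 1
(d/p) = 1, so p splits: (p) = P*P' with e=1, f=1, g=2.
Therefore p is split.

split


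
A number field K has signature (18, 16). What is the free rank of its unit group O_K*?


By Dirichlet's unit theorem:
rank = r1 + r2 - 1
= 18 + 16 - 1
= 33

33


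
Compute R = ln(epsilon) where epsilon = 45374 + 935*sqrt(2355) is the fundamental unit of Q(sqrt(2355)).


epsilon = 45374 + 935*sqrt(2355)
= 90748.0000
R = ln(90748.0000)
= 11.4158

11.4158


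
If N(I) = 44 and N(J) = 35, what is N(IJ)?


N(IJ) = N(I) * N(J)
= 44 * 35
= 1540

1540


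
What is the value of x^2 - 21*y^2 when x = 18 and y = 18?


x^2 - d*y^2
= 18^2 - 21*18^2
= 324 - 6804
= -6480

-6480


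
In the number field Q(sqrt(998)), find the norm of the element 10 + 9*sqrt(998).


N(a + b*sqrt(d)) = a^2 - d*b^2
= (10)^2 - (998)*(9)^2
= 100 - 80838
= -80738

-80738


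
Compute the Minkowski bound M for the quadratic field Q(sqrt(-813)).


d = -813, d mod 4 = 3, so disc(K) = 4d = -3252; |disc(K)| = 3252
Imaginary quadratic field, so n = 2, s = r2 = 1, r1 = 0
M = (n!/n^n) * (4/pi)^s * sqrt(|disc(K)|) = (2!/2^2) * (4/pi)^1 * sqrt(3252)
= 0.5 * 1.273240 * 57.026310
= 36.3041

36.3041


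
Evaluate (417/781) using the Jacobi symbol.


Compute (417/781) via quadratic reciprocity:
  reciprocity: (417/781) -> +(781/417)
  reduce: (364/417)
  pull out 2: (2/417) = +1  (since 417 mod 8 = 1)
  pull out 2: (2/417) = +1  (since 417 mod 8 = 1)
  reciprocity: (91/417) -> +(417/91)
  reduce: (53/91)
  reciprocity: (53/91) -> +(91/53)
  reduce: (38/53)
  pull out 2: (2/53) = -1  (since 53 mod 8 = 5)
  reciprocity: (19/53) -> +(53/19)
  reduce: (15/19)
  reciprocity: (15/19) -> -(19/15)
  reduce: (4/15)
  pull out 2: (2/15) = +1  (since 15 mod 8 = 7)
  pull out 2: (2/15) = +1  (since 15 mod 8 = 7)
  (1/15) = 1
Product of signs = 1

1


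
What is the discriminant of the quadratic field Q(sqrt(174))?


For K = Q(sqrt(d)) with d squarefree: disc(K) = d if d = 1 mod 4, and disc(K) = 4d if d = 2 or 3 mod 4.
Here d = 174, and d mod 4 = 2.
d = 2 mod 4, not 1 (O_K = Z[sqrt(d)]), so disc(K) = 4d = 4 * (174) = 696

696


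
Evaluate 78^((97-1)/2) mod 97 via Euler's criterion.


p = 97 is prime and the exponent is (p-1)/2 = 48, so by Euler's criterion 78^48 = (78/97) = +1 or -1 mod 97.
Compute by square-and-multiply:
  48 = 32 + 16 (binary 110000)
  Repeated squaring mod 97: 78^1 = 78, 78^2 = 70, 78^4 = 50, 78^8 = 75, 78^16 = 96, 78^32 = 1
  78^48 = 78^32 * 78^16 = 1 * 96 mod 97
    1 * 96 = 96 = 96 mod 97
  78^48 = 96 mod 97
Result 96 = p - 1 = -1 mod 97: 78 is a quadratic non-residue mod 97. As a residue in [0, p-1] the value is 96.
78^48 mod 97 = 96

96


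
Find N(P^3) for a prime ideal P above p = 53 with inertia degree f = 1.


N(P^a) = p^(a*f)
= 53^(3*1)
= 53^3
= 148877

148877


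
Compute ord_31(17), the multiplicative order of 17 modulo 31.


We want ord_31(17), the smallest k >= 1 with 17^k = 1 mod 31.
n = 31 = 31, phi(31) = 30; the order divides phi(n).
Divisors of 30: 1, 2, 3, 5, 6, 10, 15, 30
Repeated squaring mod 31: 17^1 = 17, 17^2 = 10, 17^4 = 7, 17^8 = 18, 17^16 = 14
Test divisors in increasing order:
  k=1: 17^1 = 17 mod 31
  k=2: 17^2 = 10 mod 31
  k=3: 17^3 = 10 * 17 = 15 mod 31
  k=5: 17^5 = 7 * 17 = 26 mod 31
  k=6: 17^6 = 7 * 10 = 8 mod 31
  k=10: 17^10 = 18 * 10 = 25 mod 31
  k=15: 17^15 = 18 * 7 * 10 * 17 = 30 mod 31
  k=30: 17^30 = 14 * 18 * 7 * 10 = 1 mod 31  <- first divisor giving 1
Order = 30

30


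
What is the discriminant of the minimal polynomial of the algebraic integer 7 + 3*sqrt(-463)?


The element 7 + 3*sqrt(-463) has minimal polynomial:
x^2 - 14*x + 4216
Discriminant = (-14)^2 - 4*(4216)
= 196 - 16864
= -16668

-16668


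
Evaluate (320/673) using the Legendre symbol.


p = 673 is prime, so compute (320/673) with the reciprocity algorithm (Jacobi-symbol steps: pull out 2s via (2/n), flip via reciprocity, reduce):
  pull out 2: (2/673) = +1  (since 673 mod 8 = 1)
  pull out 2: (2/673) = +1  (since 673 mod 8 = 1)
  pull out 2: (2/673) = +1  (since 673 mod 8 = 1)
  pull out 2: (2/673) = +1  (since 673 mod 8 = 1)
  pull out 2: (2/673) = +1  (since 673 mod 8 = 1)
  pull out 2: (2/673) = +1  (since 673 mod 8 = 1)
  reciprocity: (5/673) -> +(673/5)
  reduce: (3/5)
  reciprocity: (3/5) -> +(5/3)
  reduce: (2/3)
  pull out 2: (2/3) = -1  (since 3 mod 8 = 3)
  (1/3) = 1
Product of signs = -1
(320/673) = -1

-1


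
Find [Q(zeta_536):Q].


The degree equals Euler's totient phi(536).
536 = 2^3 * 67
phi(536) = 264

264


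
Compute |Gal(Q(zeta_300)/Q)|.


|Gal(Q(zeta_300)/Q)| = phi(300)
= 80

80


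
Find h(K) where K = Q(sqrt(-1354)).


K = Q(sqrt(-1354)). d mod 4 = 2, so D = disc(K) = 4d = -5416
h(K) equals the number of primitive reduced positive-definite forms (a, b, c) = a*x^2 + b*x*y + c*y^2 with b^2 - 4ac = D,
where reduced means |b| <= a <= c, with b >= 0 whenever |b| = a or a = c, and primitive means gcd(a, b, c) = 1.
Reduced forces 3a^2 <= |D| = 5416, so 1 <= a <= 42; b must have the parity of D, and c = (b^2 - D)/(4a) must be an integer >= a.
Enumerate a = 1..42, b in [-a, a]:
  a=1: (1, 0, 1354)  [1]
  a=2: (2, 0, 677)  [1]
  a=3..4: none
  a=5: (5, -2, 271), (5, 2, 271)  [2]
  a=6: none
  a=7: (7, -4, 194), (7, 4, 194)  [2]
  a=8..9: none
  a=10: (10, -8, 137), (10, 8, 137)  [2]
  a=11..13: none
  a=14: (14, -4, 97), (14, 4, 97)  [2]
  a=15..22: none
  a=23: (23, -14, 61), (23, 14, 61)  [2]
  a=24: none
  a=25: (25, -22, 59), (25, 22, 59)  [2]
  a=26..28: none
  a=29: (29, -6, 47), (29, 6, 47)  [2]
  a=30: none
  a=31: (31, -28, 50), (31, 28, 50)  [2]
  a=32..34: none
  a=35: (35, -32, 46), (35, -18, 41), (35, 18, 41), (35, 32, 46)  [4]
  a=36..42: none
Total reduced forms: 1 + 1 + 2 + 2 + 2 + 2 + 2 + 2 + 2 + 2 + 4 = 22
h = 22

22


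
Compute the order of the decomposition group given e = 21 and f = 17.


|D_P| = e * f
= 21 * 17
= 357

357


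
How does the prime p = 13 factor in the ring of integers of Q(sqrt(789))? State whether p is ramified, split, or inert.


K = Q(sqrt(789)). Since d mod 4 = 1, disc(K) = 789.
Check p | disc: 789 mod 13 = 9.
p does not divide disc. Compute Legendre symbol (d/p):
9^((13-1)/2) mod 13 = 1
(d/p) = 1, so p splits: (p) = P*P' with e=1, f=1, g=2.
Therefore p is split.

split


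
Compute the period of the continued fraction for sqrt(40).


Run the CF algorithm for sqrt(40).
a_0 = floor(sqrt(40)) = 6; set m_0=0, q_0=1.
Recurrence: m' = q*a - m,  q' = (d - m'^2)/q,  a' = floor((a_0 + m')/q').
  step 1: m=6, q=4, a=3
  step 2: m=6, q=1, a=12
a_2 = 2*a_0 = 12, so the period closes here.
sqrt(40) = [6; 3, 12]
Period length = 2

2


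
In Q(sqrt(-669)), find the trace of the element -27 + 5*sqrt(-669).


Tr(a + b*sqrt(d)) = (a + b*sqrt(d)) + (a - b*sqrt(d)) = 2a
= 2 * (-27)
= -54

-54


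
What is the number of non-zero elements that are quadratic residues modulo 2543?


For prime p, the number of non-zero quadratic residues is (p-1)/2.
= (2543-1)/2
= 1271

1271


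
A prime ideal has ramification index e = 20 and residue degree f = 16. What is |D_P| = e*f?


|D_P| = e * f
= 20 * 16
= 320

320


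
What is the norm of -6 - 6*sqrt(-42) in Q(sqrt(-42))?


N(a + b*sqrt(d)) = a^2 - d*b^2
= (-6)^2 - (-42)*(-6)^2
= 36 + 1512
= 1548

1548


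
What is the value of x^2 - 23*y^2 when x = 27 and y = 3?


x^2 - d*y^2
= 27^2 - 23*3^2
= 729 - 207
= 522

522


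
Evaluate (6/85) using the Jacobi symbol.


Compute (6/85) via quadratic reciprocity:
  pull out 2: (2/85) = -1  (since 85 mod 8 = 5)
  reciprocity: (3/85) -> +(85/3)
  reduce: (1/3)
  (1/3) = 1
Product of signs = -1

-1


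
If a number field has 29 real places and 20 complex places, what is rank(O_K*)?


By Dirichlet's unit theorem:
rank = r1 + r2 - 1
= 29 + 20 - 1
= 48

48


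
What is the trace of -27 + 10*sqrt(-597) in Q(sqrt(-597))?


Tr(a + b*sqrt(d)) = (a + b*sqrt(d)) + (a - b*sqrt(d)) = 2a
= 2 * (-27)
= -54

-54


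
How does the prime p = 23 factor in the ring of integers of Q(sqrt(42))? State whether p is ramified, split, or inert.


K = Q(sqrt(42)). Since d mod 4 = 2, disc(K) = 168.
Check p | disc: 168 mod 23 = 7.
p does not divide disc. Compute Legendre symbol (d/p):
19^((23-1)/2) mod 23 = -1
(d/p) = -1, so p is inert: (p) stays prime with e=1, f=2, g=1.
Therefore p is inert.

inert


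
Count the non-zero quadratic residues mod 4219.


For prime p, the number of non-zero quadratic residues is (p-1)/2.
= (4219-1)/2
= 2109

2109


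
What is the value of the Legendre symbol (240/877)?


p = 877 is prime, so compute (240/877) with the reciprocity algorithm (Jacobi-symbol steps: pull out 2s via (2/n), flip via reciprocity, reduce):
  pull out 2: (2/877) = -1  (since 877 mod 8 = 5)
  pull out 2: (2/877) = -1  (since 877 mod 8 = 5)
  pull out 2: (2/877) = -1  (since 877 mod 8 = 5)
  pull out 2: (2/877) = -1  (since 877 mod 8 = 5)
  reciprocity: (15/877) -> +(877/15)
  reduce: (7/15)
  reciprocity: (7/15) -> -(15/7)
  reduce: (1/7)
  (1/7) = 1
Product of signs = -1
(240/877) = -1

-1


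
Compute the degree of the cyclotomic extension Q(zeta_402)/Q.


The degree equals Euler's totient phi(402).
402 = 2 * 3 * 67
phi(402) = 132

132


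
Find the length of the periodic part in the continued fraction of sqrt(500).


Run the CF algorithm for sqrt(500).
a_0 = floor(sqrt(500)) = 22; set m_0=0, q_0=1.
Recurrence: m' = q*a - m,  q' = (d - m'^2)/q,  a' = floor((a_0 + m')/q').
  step 1: m=22, q=16, a=2
  step 2: m=10, q=25, a=1
  step 3: m=15, q=11, a=3
  step 4: m=18, q=16, a=2
  step 5: m=14, q=19, a=1
  step 6: m=5, q=25, a=1
  step 7: m=20, q=4, a=10
  step 8: m=20, q=25, a=1
  step 9: m=5, q=19, a=1
  step 10: m=14, q=16, a=2
  step 11: m=18, q=11, a=3
  step 12: m=15, q=25, a=1
  step 13: m=10, q=16, a=2
  step 14: m=22, q=1, a=44
a_14 = 2*a_0 = 44, so the period closes here.
sqrt(500) = [22; 2, 1, 3, 2, 1, 1, 10, 1, 1, 2, 3, 1, 2, 44]
Period length = 14

14


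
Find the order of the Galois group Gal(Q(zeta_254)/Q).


|Gal(Q(zeta_254)/Q)| = phi(254)
= 126

126


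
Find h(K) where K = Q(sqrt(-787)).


K = Q(sqrt(-787)). d mod 4 = 1, so D = disc(K) = d = -787
h(K) equals the number of primitive reduced positive-definite forms (a, b, c) = a*x^2 + b*x*y + c*y^2 with b^2 - 4ac = D,
where reduced means |b| <= a <= c, with b >= 0 whenever |b| = a or a = c, and primitive means gcd(a, b, c) = 1.
Reduced forces 3a^2 <= |D| = 787, so 1 <= a <= 16; b must have the parity of D, and c = (b^2 - D)/(4a) must be an integer >= a.
Enumerate a = 1..16, b in [-a, a]:
  a=1: (1, 1, 197)  [1]
  a=2..6: none
  a=7: (7, -5, 29), (7, 5, 29)  [2]
  a=8..10: none
  a=11: (11, -7, 19), (11, 7, 19)  [2]
  a=12..16: none
Total reduced forms: 1 + 2 + 2 = 5
h = 5

5


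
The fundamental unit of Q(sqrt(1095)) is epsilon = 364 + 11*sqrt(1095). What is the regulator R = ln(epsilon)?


epsilon = 364 + 11*sqrt(1095)
= 727.9986
R = ln(727.9986)
= 6.5903

6.5903


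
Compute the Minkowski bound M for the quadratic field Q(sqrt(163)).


d = 163, d mod 4 = 3, so disc(K) = 4d = 652; |disc(K)| = 652
Real quadratic field, so n = 2, s = r2 = 0, r1 = 2
M = (n!/n^n) * (4/pi)^s * sqrt(|disc(K)|) = (2!/2^2) * (4/pi)^0 * sqrt(652)
= 0.5 * 1.000000 * 25.534291
= 12.7671

12.7671


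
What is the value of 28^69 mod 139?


p = 139 is prime and the exponent is (p-1)/2 = 69, so by Euler's criterion 28^69 = (28/139) = +1 or -1 mod 139.
Compute by square-and-multiply:
  69 = 64 + 4 + 1 (binary 1000101)
  Repeated squaring mod 139: 28^1 = 28, 28^2 = 89, 28^4 = 137, 28^8 = 4, 28^16 = 16, 28^32 = 117, 28^64 = 67
  28^69 = 28^64 * 28^4 * 28^1 = 67 * 137 * 28 mod 139
    67 * 137 = 9179 = 5 mod 139
    5 * 28 = 140 = 1 mod 139
  28^69 = 1 mod 139
Result 1: 28 is a quadratic residue mod 139.
28^69 mod 139 = 1

1


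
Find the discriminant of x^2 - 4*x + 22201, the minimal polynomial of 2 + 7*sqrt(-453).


The element 2 + 7*sqrt(-453) has minimal polynomial:
x^2 - 4*x + 22201
Discriminant = (-4)^2 - 4*(22201)
= 16 - 88804
= -88788

-88788


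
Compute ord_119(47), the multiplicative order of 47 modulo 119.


We want ord_119(47), the smallest k >= 1 with 47^k = 1 mod 119.
n = 119 = 7 * 17, phi(119) = 96; the order divides phi(n).
Divisors of 96: 1, 2, 3, 4, 6, 8, 12, 16, 24, 32, 48, 96
Repeated squaring mod 119: 47^1 = 47, 47^2 = 67, 47^4 = 86, 47^8 = 18, 47^16 = 86, 47^32 = 18, 47^64 = 86
Test divisors in increasing order:
  k=1: 47^1 = 47 mod 119
  k=2: 47^2 = 67 mod 119
  k=3: 47^3 = 67 * 47 = 55 mod 119
  k=4: 47^4 = 86 mod 119
  k=6: 47^6 = 86 * 67 = 50 mod 119
  k=8: 47^8 = 18 mod 119
  k=12: 47^12 = 18 * 86 = 1 mod 119  <- first divisor giving 1
Order = 12

12


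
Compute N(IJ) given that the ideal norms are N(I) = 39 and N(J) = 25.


N(IJ) = N(I) * N(J)
= 39 * 25
= 975

975


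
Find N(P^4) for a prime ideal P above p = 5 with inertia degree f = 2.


N(P^a) = p^(a*f)
= 5^(4*2)
= 5^8
= 390625

390625


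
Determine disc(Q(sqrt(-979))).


For K = Q(sqrt(d)) with d squarefree: disc(K) = d if d = 1 mod 4, and disc(K) = 4d if d = 2 or 3 mod 4.
Here d = -979, and d mod 4 = 1.
d = 1 mod 4 (O_K = Z[(1+sqrt(d))/2]), so disc(K) = d = -979

-979


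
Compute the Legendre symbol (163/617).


p = 617 is prime, so compute (163/617) with the reciprocity algorithm (Jacobi-symbol steps: pull out 2s via (2/n), flip via reciprocity, reduce):
  reciprocity: (163/617) -> +(617/163)
  reduce: (128/163)
  pull out 2: (2/163) = -1  (since 163 mod 8 = 3)
  pull out 2: (2/163) = -1  (since 163 mod 8 = 3)
  pull out 2: (2/163) = -1  (since 163 mod 8 = 3)
  pull out 2: (2/163) = -1  (since 163 mod 8 = 3)
  pull out 2: (2/163) = -1  (since 163 mod 8 = 3)
  pull out 2: (2/163) = -1  (since 163 mod 8 = 3)
  pull out 2: (2/163) = -1  (since 163 mod 8 = 3)
  (1/163) = 1
Product of signs = -1
(163/617) = -1

-1


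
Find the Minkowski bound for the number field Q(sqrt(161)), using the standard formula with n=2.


d = 161, d mod 4 = 1, so disc(K) = d = 161; |disc(K)| = 161
Real quadratic field, so n = 2, s = r2 = 0, r1 = 2
M = (n!/n^n) * (4/pi)^s * sqrt(|disc(K)|) = (2!/2^2) * (4/pi)^0 * sqrt(161)
= 0.5 * 1.000000 * 12.688578
= 6.3443

6.3443


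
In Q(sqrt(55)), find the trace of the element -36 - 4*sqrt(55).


Tr(a + b*sqrt(d)) = (a + b*sqrt(d)) + (a - b*sqrt(d)) = 2a
= 2 * (-36)
= -72

-72


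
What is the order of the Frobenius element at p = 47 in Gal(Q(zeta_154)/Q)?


The Frobenius at p in Gal(Q(zeta_n)/Q) = (Z/nZ)* is the class of p, so its order is ord_154(47), the smallest k >= 1 with 47^k = 1 mod 154.
n = 154 = 2 * 7 * 11, phi(154) = 60; the order divides phi(n).
Divisors of 60: 1, 2, 3, 4, 5, 6, 10, 12, 15, 20, 30, 60
Repeated squaring mod 154: 47^1 = 47, 47^2 = 53, 47^4 = 37, 47^8 = 137, 47^16 = 135, 47^32 = 53
Test divisors in increasing order:
  k=1: 47^1 = 47 mod 154
  k=2: 47^2 = 53 mod 154
  k=3: 47^3 = 53 * 47 = 27 mod 154
  k=4: 47^4 = 37 mod 154
  k=5: 47^5 = 37 * 47 = 45 mod 154
  k=6: 47^6 = 37 * 53 = 113 mod 154
  k=10: 47^10 = 137 * 53 = 23 mod 154
  k=12: 47^12 = 137 * 37 = 141 mod 154
  k=15: 47^15 = 137 * 37 * 53 * 47 = 111 mod 154
  k=20: 47^20 = 135 * 37 = 67 mod 154
  k=30: 47^30 = 135 * 137 * 37 * 53 = 1 mod 154  <- first divisor giving 1
Order = 30

30


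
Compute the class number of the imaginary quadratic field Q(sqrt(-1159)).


K = Q(sqrt(-1159)). d mod 4 = 1, so D = disc(K) = d = -1159
h(K) equals the number of primitive reduced positive-definite forms (a, b, c) = a*x^2 + b*x*y + c*y^2 with b^2 - 4ac = D,
where reduced means |b| <= a <= c, with b >= 0 whenever |b| = a or a = c, and primitive means gcd(a, b, c) = 1.
Reduced forces 3a^2 <= |D| = 1159, so 1 <= a <= 19; b must have the parity of D, and c = (b^2 - D)/(4a) must be an integer >= a.
Enumerate a = 1..19, b in [-a, a]:
  a=1: (1, 1, 290)  [1]
  a=2: (2, -1, 145), (2, 1, 145)  [2]
  a=3: none
  a=4: (4, -3, 73), (4, 3, 73)  [2]
  a=5: (5, -1, 58), (5, 1, 58)  [2]
  a=6..7: none
  a=8: (8, -5, 37), (8, 5, 37)  [2]
  a=9: none
  a=10: (10, -9, 31), (10, -1, 29), (10, 1, 29), (10, 9, 31)  [4]
  a=11..15: none
  a=16: (16, -11, 20), (16, 11, 20)  [2]
  a=17..18: none
  a=19: (19, 19, 20)  [1]
Total reduced forms: 1 + 2 + 2 + 2 + 2 + 4 + 2 + 1 = 16
h = 16

16


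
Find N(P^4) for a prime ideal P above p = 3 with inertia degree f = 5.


N(P^a) = p^(a*f)
= 3^(4*5)
= 3^20
= 3486784401

3486784401


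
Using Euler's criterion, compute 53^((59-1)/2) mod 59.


p = 59 is prime and the exponent is (p-1)/2 = 29, so by Euler's criterion 53^29 = (53/59) = +1 or -1 mod 59.
Compute by square-and-multiply:
  29 = 16 + 8 + 4 + 1 (binary 11101)
  Repeated squaring mod 59: 53^1 = 53, 53^2 = 36, 53^4 = 57, 53^8 = 4, 53^16 = 16
  53^29 = 53^16 * 53^8 * 53^4 * 53^1 = 16 * 4 * 57 * 53 mod 59
    16 * 4 = 64 = 5 mod 59
    5 * 57 = 285 = 49 mod 59
    49 * 53 = 2597 = 1 mod 59
  53^29 = 1 mod 59
Result 1: 53 is a quadratic residue mod 59.
53^29 mod 59 = 1

1


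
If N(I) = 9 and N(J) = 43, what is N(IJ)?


N(IJ) = N(I) * N(J)
= 9 * 43
= 387

387


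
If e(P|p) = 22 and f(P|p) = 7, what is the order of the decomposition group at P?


|D_P| = e * f
= 22 * 7
= 154

154


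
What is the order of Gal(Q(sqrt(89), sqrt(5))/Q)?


The 2 square roots of distinct primes are multiplicatively independent over Q,
so [K:Q] = 2^2 and Gal(K/Q) is isomorphic to (Z/2Z)^2.
|Gal| = 2^2 = 4

4


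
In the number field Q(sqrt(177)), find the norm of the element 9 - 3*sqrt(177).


N(a + b*sqrt(d)) = a^2 - d*b^2
= (9)^2 - (177)*(-3)^2
= 81 - 1593
= -1512

-1512


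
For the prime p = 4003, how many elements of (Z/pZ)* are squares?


For prime p, the number of non-zero quadratic residues is (p-1)/2.
= (4003-1)/2
= 2001

2001


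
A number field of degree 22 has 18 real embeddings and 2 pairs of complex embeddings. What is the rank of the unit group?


By Dirichlet's unit theorem:
rank = r1 + r2 - 1
= 18 + 2 - 1
= 19

19


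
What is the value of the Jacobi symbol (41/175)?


Compute (41/175) via quadratic reciprocity:
  reciprocity: (41/175) -> +(175/41)
  reduce: (11/41)
  reciprocity: (11/41) -> +(41/11)
  reduce: (8/11)
  pull out 2: (2/11) = -1  (since 11 mod 8 = 3)
  pull out 2: (2/11) = -1  (since 11 mod 8 = 3)
  pull out 2: (2/11) = -1  (since 11 mod 8 = 3)
  (1/11) = 1
Product of signs = -1

-1


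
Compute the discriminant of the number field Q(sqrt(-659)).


For K = Q(sqrt(d)) with d squarefree: disc(K) = d if d = 1 mod 4, and disc(K) = 4d if d = 2 or 3 mod 4.
Here d = -659, and d mod 4 = 1.
d = 1 mod 4 (O_K = Z[(1+sqrt(d))/2]), so disc(K) = d = -659

-659


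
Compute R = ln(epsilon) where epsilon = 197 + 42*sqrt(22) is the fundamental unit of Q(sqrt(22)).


epsilon = 197 + 42*sqrt(22)
= 393.9975
R = ln(393.9975)
= 5.9763

5.9763


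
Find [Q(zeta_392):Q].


The degree equals Euler's totient phi(392).
392 = 2^3 * 7^2
phi(392) = 168

168


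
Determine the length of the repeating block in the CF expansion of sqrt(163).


Run the CF algorithm for sqrt(163).
a_0 = floor(sqrt(163)) = 12; set m_0=0, q_0=1.
Recurrence: m' = q*a - m,  q' = (d - m'^2)/q,  a' = floor((a_0 + m')/q').
  step 1: m=12, q=19, a=1
  step 2: m=7, q=6, a=3
  step 3: m=11, q=7, a=3
  step 4: m=10, q=9, a=2
  step 5: m=8, q=11, a=1
  step 6: m=3, q=14, a=1
  step 7: m=11, q=3, a=7
  step 8: m=10, q=21, a=1
  step 9: m=11, q=2, a=11
  step 10: m=11, q=21, a=1
  step 11: m=10, q=3, a=7
  step 12: m=11, q=14, a=1
  step 13: m=3, q=11, a=1
  step 14: m=8, q=9, a=2
  step 15: m=10, q=7, a=3
  step 16: m=11, q=6, a=3
  step 17: m=7, q=19, a=1
  step 18: m=12, q=1, a=24
a_18 = 2*a_0 = 24, so the period closes here.
sqrt(163) = [12; 1, 3, 3, 2, 1, 1, 7, 1, 11, 1, 7, 1, 1, 2, 3, 3, 1, 24]
Period length = 18

18


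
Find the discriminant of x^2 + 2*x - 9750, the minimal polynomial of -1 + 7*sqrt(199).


The element -1 + 7*sqrt(199) has minimal polynomial:
x^2 + 2*x - 9750
Discriminant = (2)^2 - 4*(-9750)
= 4 + 39000
= 39004

39004


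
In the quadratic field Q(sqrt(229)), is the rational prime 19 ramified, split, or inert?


K = Q(sqrt(229)). Since d mod 4 = 1, disc(K) = 229.
Check p | disc: 229 mod 19 = 1.
p does not divide disc. Compute Legendre symbol (d/p):
1^((19-1)/2) mod 19 = 1
(d/p) = 1, so p splits: (p) = P*P' with e=1, f=1, g=2.
Therefore p is split.

split


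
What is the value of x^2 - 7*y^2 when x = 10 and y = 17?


x^2 - d*y^2
= 10^2 - 7*17^2
= 100 - 2023
= -1923

-1923


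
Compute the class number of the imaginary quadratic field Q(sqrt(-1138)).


K = Q(sqrt(-1138)). d mod 4 = 2, so D = disc(K) = 4d = -4552
h(K) equals the number of primitive reduced positive-definite forms (a, b, c) = a*x^2 + b*x*y + c*y^2 with b^2 - 4ac = D,
where reduced means |b| <= a <= c, with b >= 0 whenever |b| = a or a = c, and primitive means gcd(a, b, c) = 1.
Reduced forces 3a^2 <= |D| = 4552, so 1 <= a <= 38; b must have the parity of D, and c = (b^2 - D)/(4a) must be an integer >= a.
Enumerate a = 1..38, b in [-a, a]:
  a=1: (1, 0, 1138)  [1]
  a=2: (2, 0, 569)  [1]
  a=3..16: none
  a=17: (17, -2, 67), (17, 2, 67)  [2]
  a=18..22: none
  a=23: (23, -18, 53), (23, 18, 53)  [2]
  a=24..28: none
  a=29: (29, -28, 46), (29, 28, 46)  [2]
  a=30: none
  a=31: (31, -6, 37), (31, 6, 37)  [2]
  a=32..33: none
  a=34: (34, -32, 41), (34, 32, 41)  [2]
  a=35..38: none
Total reduced forms: 1 + 1 + 2 + 2 + 2 + 2 + 2 = 12
h = 12

12


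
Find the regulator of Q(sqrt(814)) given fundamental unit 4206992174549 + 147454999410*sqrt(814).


epsilon = 4206992174549 + 147454999410*sqrt(814)
= 8.4140e+12
R = ln(8.4140e+12)
= 29.7609

29.7609


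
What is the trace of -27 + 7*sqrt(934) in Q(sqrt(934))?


Tr(a + b*sqrt(d)) = (a + b*sqrt(d)) + (a - b*sqrt(d)) = 2a
= 2 * (-27)
= -54

-54


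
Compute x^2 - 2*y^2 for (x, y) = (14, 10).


x^2 - d*y^2
= 14^2 - 2*10^2
= 196 - 200
= -4

-4


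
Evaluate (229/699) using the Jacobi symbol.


Compute (229/699) via quadratic reciprocity:
  reciprocity: (229/699) -> +(699/229)
  reduce: (12/229)
  pull out 2: (2/229) = -1  (since 229 mod 8 = 5)
  pull out 2: (2/229) = -1  (since 229 mod 8 = 5)
  reciprocity: (3/229) -> +(229/3)
  reduce: (1/3)
  (1/3) = 1
Product of signs = 1

1


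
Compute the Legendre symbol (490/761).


p = 761 is prime, so compute (490/761) with the reciprocity algorithm (Jacobi-symbol steps: pull out 2s via (2/n), flip via reciprocity, reduce):
  pull out 2: (2/761) = +1  (since 761 mod 8 = 1)
  reciprocity: (245/761) -> +(761/245)
  reduce: (26/245)
  pull out 2: (2/245) = -1  (since 245 mod 8 = 5)
  reciprocity: (13/245) -> +(245/13)
  reduce: (11/13)
  reciprocity: (11/13) -> +(13/11)
  reduce: (2/11)
  pull out 2: (2/11) = -1  (since 11 mod 8 = 3)
  (1/11) = 1
Product of signs = 1
(490/761) = 1

1


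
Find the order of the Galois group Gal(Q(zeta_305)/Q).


|Gal(Q(zeta_305)/Q)| = phi(305)
= 240

240


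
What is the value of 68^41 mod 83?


p = 83 is prime and the exponent is (p-1)/2 = 41, so by Euler's criterion 68^41 = (68/83) = +1 or -1 mod 83.
Compute by square-and-multiply:
  41 = 32 + 8 + 1 (binary 101001)
  Repeated squaring mod 83: 68^1 = 68, 68^2 = 59, 68^4 = 78, 68^8 = 25, 68^16 = 44, 68^32 = 27
  68^41 = 68^32 * 68^8 * 68^1 = 27 * 25 * 68 mod 83
    27 * 25 = 675 = 11 mod 83
    11 * 68 = 748 = 1 mod 83
  68^41 = 1 mod 83
Result 1: 68 is a quadratic residue mod 83.
68^41 mod 83 = 1

1


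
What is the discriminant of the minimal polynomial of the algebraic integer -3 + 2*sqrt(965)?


The element -3 + 2*sqrt(965) has minimal polynomial:
x^2 + 6*x - 3851
Discriminant = (6)^2 - 4*(-3851)
= 36 + 15404
= 15440

15440


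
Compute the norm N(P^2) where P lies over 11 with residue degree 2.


N(P^a) = p^(a*f)
= 11^(2*2)
= 11^4
= 14641

14641


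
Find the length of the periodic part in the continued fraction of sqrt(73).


Run the CF algorithm for sqrt(73).
a_0 = floor(sqrt(73)) = 8; set m_0=0, q_0=1.
Recurrence: m' = q*a - m,  q' = (d - m'^2)/q,  a' = floor((a_0 + m')/q').
  step 1: m=8, q=9, a=1
  step 2: m=1, q=8, a=1
  step 3: m=7, q=3, a=5
  step 4: m=8, q=3, a=5
  step 5: m=7, q=8, a=1
  step 6: m=1, q=9, a=1
  step 7: m=8, q=1, a=16
a_7 = 2*a_0 = 16, so the period closes here.
sqrt(73) = [8; 1, 1, 5, 5, 1, 1, 16]
Period length = 7

7


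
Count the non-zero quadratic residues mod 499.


For prime p, the number of non-zero quadratic residues is (p-1)/2.
= (499-1)/2
= 249

249


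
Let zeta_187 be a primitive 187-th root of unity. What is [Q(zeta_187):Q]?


The degree equals Euler's totient phi(187).
187 = 11 * 17
phi(187) = 160

160


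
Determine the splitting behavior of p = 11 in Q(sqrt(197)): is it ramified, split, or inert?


K = Q(sqrt(197)). Since d mod 4 = 1, disc(K) = 197.
Check p | disc: 197 mod 11 = 10.
p does not divide disc. Compute Legendre symbol (d/p):
10^((11-1)/2) mod 11 = -1
(d/p) = -1, so p is inert: (p) stays prime with e=1, f=2, g=1.
Therefore p is inert.

inert


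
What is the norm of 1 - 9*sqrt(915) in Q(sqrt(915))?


N(a + b*sqrt(d)) = a^2 - d*b^2
= (1)^2 - (915)*(-9)^2
= 1 - 74115
= -74114

-74114


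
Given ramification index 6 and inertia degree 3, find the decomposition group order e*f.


|D_P| = e * f
= 6 * 3
= 18

18


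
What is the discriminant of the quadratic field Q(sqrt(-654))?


For K = Q(sqrt(d)) with d squarefree: disc(K) = d if d = 1 mod 4, and disc(K) = 4d if d = 2 or 3 mod 4.
Here d = -654, and d mod 4 = 2.
d = 2 mod 4, not 1 (O_K = Z[sqrt(d)]), so disc(K) = 4d = 4 * (-654) = -2616

-2616


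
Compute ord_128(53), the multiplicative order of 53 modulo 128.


We want ord_128(53), the smallest k >= 1 with 53^k = 1 mod 128.
n = 128 = 2^7, phi(128) = 64; the order divides phi(n).
Divisors of 64: 1, 2, 4, 8, 16, 32, 64
Repeated squaring mod 128: 53^1 = 53, 53^2 = 121, 53^4 = 49, 53^8 = 97, 53^16 = 65, 53^32 = 1, 53^64 = 1
Test divisors in increasing order:
  k=1: 53^1 = 53 mod 128
  k=2: 53^2 = 121 mod 128
  k=4: 53^4 = 49 mod 128
  k=8: 53^8 = 97 mod 128
  k=16: 53^16 = 65 mod 128
  k=32: 53^32 = 1 mod 128  <- first divisor giving 1
Order = 32

32


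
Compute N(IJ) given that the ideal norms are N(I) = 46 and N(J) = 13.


N(IJ) = N(I) * N(J)
= 46 * 13
= 598

598


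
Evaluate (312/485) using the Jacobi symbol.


Compute (312/485) via quadratic reciprocity:
  pull out 2: (2/485) = -1  (since 485 mod 8 = 5)
  pull out 2: (2/485) = -1  (since 485 mod 8 = 5)
  pull out 2: (2/485) = -1  (since 485 mod 8 = 5)
  reciprocity: (39/485) -> +(485/39)
  reduce: (17/39)
  reciprocity: (17/39) -> +(39/17)
  reduce: (5/17)
  reciprocity: (5/17) -> +(17/5)
  reduce: (2/5)
  pull out 2: (2/5) = -1  (since 5 mod 8 = 5)
  (1/5) = 1
Product of signs = 1

1
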